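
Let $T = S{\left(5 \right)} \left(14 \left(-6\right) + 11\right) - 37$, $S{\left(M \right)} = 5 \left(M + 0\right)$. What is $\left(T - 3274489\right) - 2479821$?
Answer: $-5756172$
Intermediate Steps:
$S{\left(M \right)} = 5 M$
$T = -1862$ ($T = 5 \cdot 5 \left(14 \left(-6\right) + 11\right) - 37 = 25 \left(-84 + 11\right) - 37 = 25 \left(-73\right) - 37 = -1825 - 37 = -1862$)
$\left(T - 3274489\right) - 2479821 = \left(-1862 - 3274489\right) - 2479821 = -3276351 - 2479821 = -5756172$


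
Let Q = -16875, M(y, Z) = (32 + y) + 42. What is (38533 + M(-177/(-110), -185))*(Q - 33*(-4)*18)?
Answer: -61576484553/110 ≈ -5.5979e+8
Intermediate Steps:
M(y, Z) = 74 + y
(38533 + M(-177/(-110), -185))*(Q - 33*(-4)*18) = (38533 + (74 - 177/(-110)))*(-16875 - 33*(-4)*18) = (38533 + (74 - 177*(-1/110)))*(-16875 + 132*18) = (38533 + (74 + 177/110))*(-16875 + 2376) = (38533 + 8317/110)*(-14499) = (4246947/110)*(-14499) = -61576484553/110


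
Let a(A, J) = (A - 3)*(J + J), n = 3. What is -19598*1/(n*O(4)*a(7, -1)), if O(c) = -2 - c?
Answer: -9799/72 ≈ -136.10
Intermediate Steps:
a(A, J) = 2*J*(-3 + A) (a(A, J) = (-3 + A)*(2*J) = 2*J*(-3 + A))
-19598*1/(n*O(4)*a(7, -1)) = -19598*(-1/(6*(-3 + 7)*(-2 - 1*4))) = -19598*(-1/(24*(-2 - 4))) = -19598/((3*(-6))*(-8)) = -19598/((-18*(-8))) = -19598/144 = -19598*1/144 = -9799/72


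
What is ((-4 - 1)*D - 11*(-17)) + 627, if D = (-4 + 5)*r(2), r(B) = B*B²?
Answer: 774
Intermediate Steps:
r(B) = B³
D = 8 (D = (-4 + 5)*2³ = 1*8 = 8)
((-4 - 1)*D - 11*(-17)) + 627 = ((-4 - 1)*8 - 11*(-17)) + 627 = (-5*8 + 187) + 627 = (-40 + 187) + 627 = 147 + 627 = 774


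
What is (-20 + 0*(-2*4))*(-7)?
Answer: 140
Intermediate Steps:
(-20 + 0*(-2*4))*(-7) = (-20 + 0*(-8))*(-7) = (-20 + 0)*(-7) = -20*(-7) = 140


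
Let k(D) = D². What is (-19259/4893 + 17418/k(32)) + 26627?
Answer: 66739138961/2505216 ≈ 26640.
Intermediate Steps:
(-19259/4893 + 17418/k(32)) + 26627 = (-19259/4893 + 17418/(32²)) + 26627 = (-19259*1/4893 + 17418/1024) + 26627 = (-19259/4893 + 17418*(1/1024)) + 26627 = (-19259/4893 + 8709/512) + 26627 = 32752529/2505216 + 26627 = 66739138961/2505216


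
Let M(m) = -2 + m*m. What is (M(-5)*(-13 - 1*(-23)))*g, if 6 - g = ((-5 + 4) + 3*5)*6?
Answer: -17940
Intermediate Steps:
g = -78 (g = 6 - ((-5 + 4) + 3*5)*6 = 6 - (-1 + 15)*6 = 6 - 14*6 = 6 - 1*84 = 6 - 84 = -78)
M(m) = -2 + m²
(M(-5)*(-13 - 1*(-23)))*g = ((-2 + (-5)²)*(-13 - 1*(-23)))*(-78) = ((-2 + 25)*(-13 + 23))*(-78) = (23*10)*(-78) = 230*(-78) = -17940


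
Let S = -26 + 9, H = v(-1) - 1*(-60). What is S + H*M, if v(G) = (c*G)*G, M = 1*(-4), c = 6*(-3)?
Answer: -185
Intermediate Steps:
c = -18
M = -4
v(G) = -18*G**2 (v(G) = (-18*G)*G = -18*G**2)
H = 42 (H = -18*(-1)**2 - 1*(-60) = -18*1 + 60 = -18 + 60 = 42)
S = -17
S + H*M = -17 + 42*(-4) = -17 - 168 = -185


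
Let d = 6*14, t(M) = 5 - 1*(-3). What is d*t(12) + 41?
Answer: 713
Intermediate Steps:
t(M) = 8 (t(M) = 5 + 3 = 8)
d = 84
d*t(12) + 41 = 84*8 + 41 = 672 + 41 = 713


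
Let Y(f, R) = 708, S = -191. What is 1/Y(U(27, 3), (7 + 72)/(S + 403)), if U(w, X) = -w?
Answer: 1/708 ≈ 0.0014124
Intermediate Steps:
1/Y(U(27, 3), (7 + 72)/(S + 403)) = 1/708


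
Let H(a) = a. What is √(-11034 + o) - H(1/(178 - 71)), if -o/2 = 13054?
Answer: -1/107 + 7*I*√758 ≈ -0.0093458 + 192.72*I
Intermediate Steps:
o = -26108 (o = -2*13054 = -26108)
√(-11034 + o) - H(1/(178 - 71)) = √(-11034 - 26108) - 1/(178 - 71) = √(-37142) - 1/107 = 7*I*√758 - 1*1/107 = 7*I*√758 - 1/107 = -1/107 + 7*I*√758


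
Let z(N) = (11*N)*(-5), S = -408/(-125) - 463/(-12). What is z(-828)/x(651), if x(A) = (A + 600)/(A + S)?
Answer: 262935563/10425 ≈ 25222.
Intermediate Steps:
S = 62771/1500 (S = -408*(-1/125) - 463*(-1/12) = 408/125 + 463/12 = 62771/1500 ≈ 41.847)
z(N) = -55*N
x(A) = (600 + A)/(62771/1500 + A) (x(A) = (A + 600)/(A + 62771/1500) = (600 + A)/(62771/1500 + A))
z(-828)/x(651) = (-55*(-828))/((1500*(600 + 651)/(62771 + 1500*651))) = 45540/((1500*1251/(62771 + 976500))) = 45540/((1500*1251/1039271)) = 45540/((1500*(1/1039271)*1251)) = 45540/(1876500/1039271) = 45540*(1039271/1876500) = 262935563/10425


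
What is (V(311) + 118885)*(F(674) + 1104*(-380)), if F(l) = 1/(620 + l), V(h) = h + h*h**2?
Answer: -16394027087662333/1294 ≈ -1.2669e+13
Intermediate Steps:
V(h) = h + h**3
(V(311) + 118885)*(F(674) + 1104*(-380)) = ((311 + 311**3) + 118885)*(1/(620 + 674) + 1104*(-380)) = ((311 + 30080231) + 118885)*(1/1294 - 419520) = (30080542 + 118885)*(1/1294 - 419520) = 30199427*(-542858879/1294) = -16394027087662333/1294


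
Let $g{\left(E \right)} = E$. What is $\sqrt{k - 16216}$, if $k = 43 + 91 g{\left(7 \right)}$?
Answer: $4 i \sqrt{971} \approx 124.64 i$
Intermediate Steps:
$k = 680$ ($k = 43 + 91 \cdot 7 = 43 + 637 = 680$)
$\sqrt{k - 16216} = \sqrt{680 - 16216} = \sqrt{-15536} = 4 i \sqrt{971}$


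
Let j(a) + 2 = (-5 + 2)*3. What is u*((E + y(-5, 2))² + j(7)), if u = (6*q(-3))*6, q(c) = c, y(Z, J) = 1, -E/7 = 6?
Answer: -180360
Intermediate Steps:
E = -42 (E = -7*6 = -42)
u = -108 (u = (6*(-3))*6 = -18*6 = -108)
j(a) = -11 (j(a) = -2 + (-5 + 2)*3 = -2 - 3*3 = -2 - 9 = -11)
u*((E + y(-5, 2))² + j(7)) = -108*((-42 + 1)² - 11) = -108*((-41)² - 11) = -108*(1681 - 11) = -108*1670 = -180360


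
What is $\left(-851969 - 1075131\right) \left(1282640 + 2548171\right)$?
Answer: $-7382355878100$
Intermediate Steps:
$\left(-851969 - 1075131\right) \left(1282640 + 2548171\right) = \left(-851969 - 1075131\right) 3830811 = \left(-1927100\right) 3830811 = -7382355878100$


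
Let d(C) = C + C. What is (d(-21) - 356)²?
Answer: 158404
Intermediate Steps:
d(C) = 2*C
(d(-21) - 356)² = (2*(-21) - 356)² = (-42 - 356)² = (-398)² = 158404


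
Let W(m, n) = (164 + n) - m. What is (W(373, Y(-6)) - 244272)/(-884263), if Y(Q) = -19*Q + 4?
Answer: 244363/884263 ≈ 0.27635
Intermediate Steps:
Y(Q) = 4 - 19*Q
W(m, n) = 164 + n - m
(W(373, Y(-6)) - 244272)/(-884263) = ((164 + (4 - 19*(-6)) - 1*373) - 244272)/(-884263) = ((164 + (4 + 114) - 373) - 244272)*(-1/884263) = ((164 + 118 - 373) - 244272)*(-1/884263) = (-91 - 244272)*(-1/884263) = -244363*(-1/884263) = 244363/884263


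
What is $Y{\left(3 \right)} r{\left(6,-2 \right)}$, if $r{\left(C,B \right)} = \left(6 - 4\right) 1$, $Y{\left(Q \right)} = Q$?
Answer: $6$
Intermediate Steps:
$r{\left(C,B \right)} = 2$ ($r{\left(C,B \right)} = 2 \cdot 1 = 2$)
$Y{\left(3 \right)} r{\left(6,-2 \right)} = 3 \cdot 2 = 6$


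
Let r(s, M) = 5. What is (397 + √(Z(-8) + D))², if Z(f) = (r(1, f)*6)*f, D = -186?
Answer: (397 + I*√426)² ≈ 1.5718e+5 + 16388.0*I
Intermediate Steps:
Z(f) = 30*f (Z(f) = (5*6)*f = 30*f)
(397 + √(Z(-8) + D))² = (397 + √(30*(-8) - 186))² = (397 + √(-240 - 186))² = (397 + √(-426))² = (397 + I*√426)²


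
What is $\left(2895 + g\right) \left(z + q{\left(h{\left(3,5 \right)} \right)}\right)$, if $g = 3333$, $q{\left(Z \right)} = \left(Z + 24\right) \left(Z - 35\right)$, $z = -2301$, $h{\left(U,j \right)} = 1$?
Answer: $-19624428$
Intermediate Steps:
$q{\left(Z \right)} = \left(-35 + Z\right) \left(24 + Z\right)$ ($q{\left(Z \right)} = \left(24 + Z\right) \left(-35 + Z\right) = \left(-35 + Z\right) \left(24 + Z\right)$)
$\left(2895 + g\right) \left(z + q{\left(h{\left(3,5 \right)} \right)}\right) = \left(2895 + 3333\right) \left(-2301 - \left(851 - 1\right)\right) = 6228 \left(-2301 - 850\right) = 6228 \left(-3151\right) = -19624428$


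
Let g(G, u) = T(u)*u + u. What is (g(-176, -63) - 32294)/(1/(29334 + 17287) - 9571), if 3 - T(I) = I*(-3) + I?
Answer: 573624784/223104795 ≈ 2.5711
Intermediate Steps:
T(I) = 3 + 2*I (T(I) = 3 - (I*(-3) + I) = 3 - (-3*I + I) = 3 - (-2)*I = 3 + 2*I)
g(G, u) = u + u*(3 + 2*u) (g(G, u) = (3 + 2*u)*u + u = u*(3 + 2*u) + u = u + u*(3 + 2*u))
(g(-176, -63) - 32294)/(1/(29334 + 17287) - 9571) = (2*(-63)*(2 - 63) - 32294)/(1/(29334 + 17287) - 9571) = (2*(-63)*(-61) - 32294)/(1/46621 - 9571) = (7686 - 32294)/(1/46621 - 9571) = -24608/(-446209590/46621) = -24608*(-46621/446209590) = 573624784/223104795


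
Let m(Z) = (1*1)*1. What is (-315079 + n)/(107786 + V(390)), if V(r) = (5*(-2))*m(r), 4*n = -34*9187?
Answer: -786337/215552 ≈ -3.6480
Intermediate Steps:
m(Z) = 1 (m(Z) = 1*1 = 1)
n = -156179/2 (n = (-34*9187)/4 = (¼)*(-312358) = -156179/2 ≈ -78090.)
V(r) = -10 (V(r) = (5*(-2))*1 = -10*1 = -10)
(-315079 + n)/(107786 + V(390)) = (-315079 - 156179/2)/(107786 - 10) = -786337/2/107776 = -786337/2*1/107776 = -786337/215552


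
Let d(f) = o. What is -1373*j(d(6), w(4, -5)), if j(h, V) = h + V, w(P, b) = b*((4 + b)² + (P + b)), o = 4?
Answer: -5492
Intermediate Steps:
d(f) = 4
w(P, b) = b*(P + b + (4 + b)²)
j(h, V) = V + h
-1373*j(d(6), w(4, -5)) = -1373*(-5*(4 - 5 + (4 - 5)²) + 4) = -1373*(-5*(4 - 5 + (-1)²) + 4) = -1373*(-5*(4 - 5 + 1) + 4) = -1373*(-5*0 + 4) = -1373*(0 + 4) = -1373*4 = -5492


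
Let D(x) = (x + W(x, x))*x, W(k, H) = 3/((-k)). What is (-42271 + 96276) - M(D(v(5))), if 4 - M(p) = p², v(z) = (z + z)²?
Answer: 99994010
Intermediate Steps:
v(z) = 4*z² (v(z) = (2*z)² = 4*z²)
W(k, H) = -3/k (W(k, H) = 3*(-1/k) = -3/k)
D(x) = x*(x - 3/x) (D(x) = (x - 3/x)*x = x*(x - 3/x))
M(p) = 4 - p²
(-42271 + 96276) - M(D(v(5))) = (-42271 + 96276) - (4 - (-3 + (4*5²)²)²) = 54005 - (4 - (-3 + (4*25)²)²) = 54005 - (4 - (-3 + 100²)²) = 54005 - (4 - (-3 + 10000)²) = 54005 - (4 - 1*9997²) = 54005 - (4 - 1*99940009) = 54005 - (4 - 99940009) = 54005 - 1*(-99940005) = 54005 + 99940005 = 99994010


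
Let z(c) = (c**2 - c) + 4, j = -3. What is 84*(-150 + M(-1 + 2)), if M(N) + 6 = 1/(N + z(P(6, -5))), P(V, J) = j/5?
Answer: -1950396/149 ≈ -13090.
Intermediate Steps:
P(V, J) = -3/5
z(c) = 4 + c**2 - c
M(N) = -6 + 1/(124/25 + N) (M(N) = -6 + 1/(N + (4 + (-3/5)**2 - 1*(-3/5))) = -6 + 1/(N + (4 + 9/25 + 3/5)) = -6 + 1/(N + 124/25) = -6 + 1/(124/25 + N))
84*(-150 + M(-1 + 2)) = 84*(-150 + (-719 - 150*(-1 + 2))/(124 + 25*(-1 + 2))) = 84*(-150 + (-719 - 150*1)/(124 + 25*1)) = 84*(-150 + (-719 - 150)/(124 + 25)) = 84*(-150 - 869/149) = 84*(-23219/149) = -1950396/149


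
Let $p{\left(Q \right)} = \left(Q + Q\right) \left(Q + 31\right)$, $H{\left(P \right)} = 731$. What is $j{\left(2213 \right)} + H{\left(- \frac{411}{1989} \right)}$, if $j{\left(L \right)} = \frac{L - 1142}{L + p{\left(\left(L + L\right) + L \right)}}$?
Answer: $\frac{64742092834}{88566473} \approx 731.0$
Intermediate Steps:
$p{\left(Q \right)} = 2 Q \left(31 + Q\right)$
$j{\left(L \right)} = \frac{-1142 + L}{L + 6 L \left(31 + 3 L\right)}$ ($j{\left(L \right)} = \frac{L - 1142}{L + 2 \left(\left(L + L\right) + L\right) \left(31 + \left(\left(L + L\right) + L\right)\right)} = \frac{-1142 + L}{L + 2 \left(2 L + L\right) \left(31 + \left(2 L + L\right)\right)} = \frac{-1142 + L}{L + 2 \cdot 3 L \left(31 + 3 L\right)} = \frac{-1142 + L}{L + 6 L \left(31 + 3 L\right)}$)
$j{\left(2213 \right)} + H{\left(- \frac{411}{1989} \right)} = \frac{-1142 + 2213}{2213 \left(187 + 18 \cdot 2213\right)} + 731 = \frac{1}{2213} \frac{1}{187 + 39834} \cdot 1071 + 731 = \frac{1}{2213} \cdot \frac{1}{40021} \cdot 1071 + 731 = \frac{1071}{88566473} + 731 = \frac{64742092834}{88566473}$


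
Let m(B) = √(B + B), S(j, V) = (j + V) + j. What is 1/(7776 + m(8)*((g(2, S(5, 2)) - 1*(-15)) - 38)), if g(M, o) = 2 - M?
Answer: 1/7684 ≈ 0.00013014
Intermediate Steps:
S(j, V) = V + 2*j (S(j, V) = (V + j) + j = V + 2*j)
m(B) = √2*√B (m(B) = √(2*B) = √2*√B)
1/(7776 + m(8)*((g(2, S(5, 2)) - 1*(-15)) - 38)) = 1/(7776 + (√2*√8)*(((2 - 1*2) - 1*(-15)) - 38)) = 1/(7776 + (√2*(2*√2))*(((2 - 2) + 15) - 38)) = 1/(7776 + 4*((0 + 15) - 38)) = 1/(7776 + 4*(15 - 38)) = 1/(7776 + 4*(-23)) = 1/(7776 - 92) = 1/7684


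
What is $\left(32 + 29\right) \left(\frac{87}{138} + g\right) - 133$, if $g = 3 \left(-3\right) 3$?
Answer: $- \frac{80111}{46} \approx -1741.5$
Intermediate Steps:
$g = -27$ ($g = \left(-9\right) 3 = -27$)
$\left(32 + 29\right) \left(\frac{87}{138} + g\right) - 133 = \left(32 + 29\right) \left(\frac{87}{138} - 27\right) - 133 = 61 \left(87 \cdot \frac{1}{138} - 27\right) - 133 = 61 \left(\frac{29}{46} - 27\right) - 133 = 61 \left(- \frac{1213}{46}\right) - 133 = - \frac{73993}{46} - 133 = - \frac{80111}{46}$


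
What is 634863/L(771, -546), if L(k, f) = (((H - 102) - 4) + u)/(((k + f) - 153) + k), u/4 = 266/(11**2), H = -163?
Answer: -21585976863/10495 ≈ -2.0568e+6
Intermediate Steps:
u = 1064/121 (u = 4*(266/(11**2)) = 4*(266/121) = 1064/121 ≈ 8.7934)
L(k, f) = -31485/(121*(-153 + f + 2*k)) (L(k, f) = (((-163 - 102) - 4) + 1064/121)/(((k + f) - 153) + k) = ((-265 - 4) + 1064/121)/(((f + k) - 153) + k) = (-269 + 1064/121)/((-153 + f + k) + k) = -31485/(121*(-153 + f + 2*k)))
634863/L(771, -546) = 634863/((-31485/(-18513 + 121*(-546) + 242*771))) = 634863/((-31485/(-18513 - 66066 + 186582))) = 634863/((-31485/102003)) = 634863/((-31485*1/102003)) = 634863/(-10495/34001) = 634863*(-34001/10495) = -21585976863/10495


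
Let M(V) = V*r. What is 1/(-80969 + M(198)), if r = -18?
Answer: -1/84533 ≈ -1.1830e-5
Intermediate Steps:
M(V) = -18*V (M(V) = V*(-18) = -18*V)
1/(-80969 + M(198)) = 1/(-80969 - 18*198) = 1/(-80969 - 3564) = 1/(-84533) = -1/84533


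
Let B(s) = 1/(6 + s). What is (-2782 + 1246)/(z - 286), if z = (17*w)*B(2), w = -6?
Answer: 6144/1195 ≈ 5.1414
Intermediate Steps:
z = -51/4 (z = (17*(-6))/(6 + 2) = -102/8 = -102*⅛ = -51/4 ≈ -12.750)
(-2782 + 1246)/(z - 286) = (-2782 + 1246)/(-51/4 - 286) = -1536/(-1195/4) = -1536*(-4/1195) = 6144/1195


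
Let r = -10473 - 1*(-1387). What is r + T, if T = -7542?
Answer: -16628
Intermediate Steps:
r = -9086 (r = -10473 + 1387 = -9086)
r + T = -9086 - 7542 = -16628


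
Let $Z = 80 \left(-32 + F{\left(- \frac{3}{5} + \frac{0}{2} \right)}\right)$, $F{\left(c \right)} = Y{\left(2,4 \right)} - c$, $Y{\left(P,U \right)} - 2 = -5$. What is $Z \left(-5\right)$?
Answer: $13760$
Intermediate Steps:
$Y{\left(P,U \right)} = -3$ ($Y{\left(P,U \right)} = 2 - 5 = -3$)
$F{\left(c \right)} = -3 - c$
$Z = -2752$ ($Z = 80 \left(-32 - \left(3 - \frac{3}{5}\right)\right) = 80 \left(-32 - \frac{12}{5}\right) = 80 \left(- \frac{172}{5}\right) = -2752$)
$Z \left(-5\right) = \left(-2752\right) \left(-5\right) = 13760$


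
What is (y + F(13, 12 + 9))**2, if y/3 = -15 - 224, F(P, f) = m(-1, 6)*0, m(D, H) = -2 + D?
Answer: 514089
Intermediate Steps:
F(P, f) = 0 (F(P, f) = (-2 - 1)*0 = -3*0 = 0)
y = -717 (y = 3*(-15 - 224) = 3*(-239) = -717)
(y + F(13, 12 + 9))**2 = (-717 + 0)**2 = (-717)**2 = 514089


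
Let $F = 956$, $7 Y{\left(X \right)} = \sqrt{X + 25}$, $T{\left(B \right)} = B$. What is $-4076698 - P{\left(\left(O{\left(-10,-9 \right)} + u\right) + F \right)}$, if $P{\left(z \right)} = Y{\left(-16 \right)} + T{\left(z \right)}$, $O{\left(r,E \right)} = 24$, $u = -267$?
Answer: $- \frac{28541880}{7} \approx -4.0774 \cdot 10^{6}$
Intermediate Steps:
$Y{\left(X \right)} = \frac{\sqrt{25 + X}}{7}$ ($Y{\left(X \right)} = \frac{\sqrt{X + 25}}{7} = \frac{\sqrt{25 + X}}{7}$)
$P{\left(z \right)} = \frac{3}{7} + z$ ($P{\left(z \right)} = \frac{\sqrt{25 - 16}}{7} + z = \frac{\sqrt{9}}{7} + z = \frac{1}{7} \cdot 3 + z = \frac{3}{7} + z$)
$-4076698 - P{\left(\left(O{\left(-10,-9 \right)} + u\right) + F \right)} = -4076698 - \left(\frac{3}{7} + \left(\left(24 - 267\right) + 956\right)\right) = -4076698 - \left(\frac{3}{7} + \left(-243 + 956\right)\right) = -4076698 - \left(\frac{3}{7} + 713\right) = -4076698 - \frac{4994}{7} = - \frac{28541880}{7}$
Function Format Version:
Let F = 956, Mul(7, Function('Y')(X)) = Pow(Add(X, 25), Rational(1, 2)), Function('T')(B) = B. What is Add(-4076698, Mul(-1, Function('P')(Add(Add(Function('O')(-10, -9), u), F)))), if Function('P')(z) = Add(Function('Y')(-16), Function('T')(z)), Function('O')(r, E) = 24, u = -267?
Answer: Rational(-28541880, 7) ≈ -4.0774e+6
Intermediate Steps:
Function('Y')(X) = Mul(Rational(1, 7), Pow(Add(25, X), Rational(1, 2))) (Function('Y')(X) = Mul(Rational(1, 7), Pow(Add(X, 25), Rational(1, 2))) = Mul(Rational(1, 7), Pow(Add(25, X), Rational(1, 2))))
Function('P')(z) = Add(Rational(3, 7), z) (Function('P')(z) = Add(Mul(Rational(1, 7), Pow(Add(25, -16), Rational(1, 2))), z) = Add(Mul(Rational(1, 7), Pow(9, Rational(1, 2))), z) = Add(Mul(Rational(1, 7), 3), z) = Add(Rational(3, 7), z))
Add(-4076698, Mul(-1, Function('P')(Add(Add(Function('O')(-10, -9), u), F)))) = Add(-4076698, Mul(-1, Add(Rational(3, 7), Add(Add(24, -267), 956)))) = Add(-4076698, Mul(-1, Add(Rational(3, 7), Add(-243, 956)))) = Add(-4076698, Mul(-1, Add(Rational(3, 7), 713))) = Add(-4076698, Mul(-1, Rational(4994, 7))) = Add(-4076698, Rational(-4994, 7)) = Rational(-28541880, 7)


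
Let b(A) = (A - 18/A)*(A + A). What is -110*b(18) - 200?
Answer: -67520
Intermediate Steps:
b(A) = 2*A*(A - 18/A) (b(A) = (A - 18/A)*(2*A) = 2*A*(A - 18/A))
-110*b(18) - 200 = -110*(-36 + 2*18**2) - 200 = -110*(-36 + 2*324) - 200 = -110*(-36 + 648) - 200 = -110*612 - 200 = -67320 - 200 = -67520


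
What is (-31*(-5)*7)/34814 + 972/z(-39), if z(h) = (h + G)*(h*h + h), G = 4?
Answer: 287689/23151310 ≈ 0.012426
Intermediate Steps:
z(h) = (4 + h)*(h + h²) (z(h) = (h + 4)*(h*h + h) = (4 + h)*(h² + h) = (4 + h)*(h + h²))
(-31*(-5)*7)/34814 + 972/z(-39) = (-31*(-5)*7)/34814 + 972/((-39*(4 + (-39)² + 5*(-39)))) = (155*7)*(1/34814) + 972/((-39*(4 + 1521 - 195))) = 1085*(1/34814) + 972/((-39*1330)) = 1085/34814 + 972/(-51870) = 1085/34814 + 972*(-1/51870) = 1085/34814 - 162/8645 = 287689/23151310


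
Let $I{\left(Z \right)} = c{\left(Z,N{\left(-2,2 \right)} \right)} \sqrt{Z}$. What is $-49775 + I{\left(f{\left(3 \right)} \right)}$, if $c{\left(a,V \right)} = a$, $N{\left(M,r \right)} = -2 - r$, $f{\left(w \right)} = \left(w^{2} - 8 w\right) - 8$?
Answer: $-49775 - 23 i \sqrt{23} \approx -49775.0 - 110.3 i$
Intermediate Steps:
$f{\left(w \right)} = -8 + w^{2} - 8 w$
$I{\left(Z \right)} = Z^{\frac{3}{2}}$ ($I{\left(Z \right)} = Z \sqrt{Z} = Z^{\frac{3}{2}}$)
$-49775 + I{\left(f{\left(3 \right)} \right)} = -49775 + \left(-8 + 3^{2} - 24\right)^{\frac{3}{2}} = -49775 + \left(-8 + 9 - 24\right)^{\frac{3}{2}} = -49775 + \left(-23\right)^{\frac{3}{2}} = -49775 - 23 i \sqrt{23}$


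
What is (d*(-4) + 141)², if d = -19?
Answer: 47089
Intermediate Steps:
(d*(-4) + 141)² = (-19*(-4) + 141)² = (76 + 141)² = 217² = 47089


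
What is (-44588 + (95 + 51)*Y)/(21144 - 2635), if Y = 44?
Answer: -38164/18509 ≈ -2.0619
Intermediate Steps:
(-44588 + (95 + 51)*Y)/(21144 - 2635) = (-44588 + (95 + 51)*44)/(21144 - 2635) = (-44588 + 146*44)/18509 = (-44588 + 6424)*(1/18509) = -38164*1/18509 = -38164/18509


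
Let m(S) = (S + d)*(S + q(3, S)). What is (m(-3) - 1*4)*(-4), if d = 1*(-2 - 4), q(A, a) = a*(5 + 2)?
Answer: -848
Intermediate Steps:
q(A, a) = 7*a (q(A, a) = a*7 = 7*a)
d = -6 (d = 1*(-6) = -6)
m(S) = 8*S*(-6 + S) (m(S) = (S - 6)*(S + 7*S) = (-6 + S)*(8*S) = 8*S*(-6 + S))
(m(-3) - 1*4)*(-4) = (8*(-3)*(-6 - 3) - 1*4)*(-4) = (8*(-3)*(-9) - 4)*(-4) = (216 - 4)*(-4) = 212*(-4) = -848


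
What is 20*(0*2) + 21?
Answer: 21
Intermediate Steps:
20*(0*2) + 21 = 20*0 + 21 = 0 + 21 = 21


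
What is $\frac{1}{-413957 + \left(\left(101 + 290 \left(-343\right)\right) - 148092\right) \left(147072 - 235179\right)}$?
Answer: $\frac{1}{21802632370} \approx 4.5866 \cdot 10^{-11}$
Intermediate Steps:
$\frac{1}{-413957 + \left(\left(101 + 290 \left(-343\right)\right) - 148092\right) \left(147072 - 235179\right)} = \frac{1}{-413957 + \left(\left(101 - 99470\right) - 148092\right) \left(-88107\right)} = \frac{1}{-413957 + \left(-99369 - 148092\right) \left(-88107\right)} = \frac{1}{-413957 - -21803046327} = \frac{1}{-413957 + 21803046327} = \frac{1}{21802632370}$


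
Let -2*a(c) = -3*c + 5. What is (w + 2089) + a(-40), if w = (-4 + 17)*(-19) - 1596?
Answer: 367/2 ≈ 183.50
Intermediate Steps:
w = -1843 (w = 13*(-19) - 1596 = -247 - 1596 = -1843)
a(c) = -5/2 + 3*c/2 (a(c) = -(-3*c + 5)/2 = -(5 - 3*c)/2 = -5/2 + 3*c/2)
(w + 2089) + a(-40) = (-1843 + 2089) + (-5/2 + (3/2)*(-40)) = 246 + (-5/2 - 60) = 246 - 125/2 = 367/2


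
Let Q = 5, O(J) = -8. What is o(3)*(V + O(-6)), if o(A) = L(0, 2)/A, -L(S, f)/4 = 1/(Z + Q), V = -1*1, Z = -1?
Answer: 3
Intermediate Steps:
V = -1
L(S, f) = -1 (L(S, f) = -4/(-1 + 5) = -4/4 = -4*1/4 = -1)
o(A) = -1/A
o(3)*(V + O(-6)) = (-1/3)*(-1 - 8) = -1*1/3*(-9) = -1/3*(-9) = 3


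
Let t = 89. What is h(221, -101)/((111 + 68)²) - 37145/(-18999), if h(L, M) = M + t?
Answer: 1189934957/608746959 ≈ 1.9547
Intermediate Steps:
h(L, M) = 89 + M (h(L, M) = M + 89 = 89 + M)
h(221, -101)/((111 + 68)²) - 37145/(-18999) = (89 - 101)/((111 + 68)²) - 37145/(-18999) = -12/(179²) - 37145*(-1/18999) = -12/32041 + 37145/18999 = 1189934957/608746959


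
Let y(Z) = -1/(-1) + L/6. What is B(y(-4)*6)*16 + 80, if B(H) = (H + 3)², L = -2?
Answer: 864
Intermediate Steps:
y(Z) = ⅔ (y(Z) = -1/(-1) - 2/6 = -1*(-1) - 2*⅙ = 1 - ⅓ = ⅔)
B(H) = (3 + H)²
B(y(-4)*6)*16 + 80 = (3 + (⅔)*6)²*16 + 80 = (3 + 4)²*16 + 80 = 7²*16 + 80 = 49*16 + 80 = 784 + 80 = 864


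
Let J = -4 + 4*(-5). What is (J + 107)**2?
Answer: 6889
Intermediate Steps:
J = -24 (J = -4 - 20 = -24)
(J + 107)**2 = (-24 + 107)**2 = 83**2 = 6889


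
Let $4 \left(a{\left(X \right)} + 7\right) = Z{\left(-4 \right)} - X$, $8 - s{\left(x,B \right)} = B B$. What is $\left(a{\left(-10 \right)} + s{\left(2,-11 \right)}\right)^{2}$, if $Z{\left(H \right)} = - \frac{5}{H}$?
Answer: $\frac{3515625}{256} \approx 13733.0$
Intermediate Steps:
$s{\left(x,B \right)} = 8 - B^{2}$ ($s{\left(x,B \right)} = 8 - B B = 8 - B^{2}$)
$a{\left(X \right)} = - \frac{107}{16} - \frac{X}{4}$ ($a{\left(X \right)} = -7 + \frac{- \frac{5}{-4} - X}{4} = -7 + \frac{\left(-5\right) \left(- \frac{1}{4}\right) - X}{4} = -7 + \frac{\frac{5}{4} - X}{4} = -7 - \left(- \frac{5}{16} + \frac{X}{4}\right) = - \frac{107}{16} - \frac{X}{4}$)
$\left(a{\left(-10 \right)} + s{\left(2,-11 \right)}\right)^{2} = \left(\left(- \frac{107}{16} - - \frac{5}{2}\right) + \left(8 - \left(-11\right)^{2}\right)\right)^{2} = \left(\left(- \frac{107}{16} + \frac{5}{2}\right) + \left(8 - 121\right)\right)^{2} = \left(- \frac{67}{16} + \left(8 - 121\right)\right)^{2} = \left(- \frac{67}{16} - 113\right)^{2} = \left(- \frac{1875}{16}\right)^{2} = \frac{3515625}{256}$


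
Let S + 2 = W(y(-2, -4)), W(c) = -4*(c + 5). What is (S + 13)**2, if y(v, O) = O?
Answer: 49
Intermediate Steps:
W(c) = -20 - 4*c (W(c) = -4*(5 + c) = -20 - 4*c)
S = -6 (S = -2 + (-20 - 4*(-4)) = -2 + (-20 + 16) = -2 - 4 = -6)
(S + 13)**2 = (-6 + 13)**2 = 7**2 = 49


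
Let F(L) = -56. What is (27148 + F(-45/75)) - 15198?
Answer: 11894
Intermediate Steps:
(27148 + F(-45/75)) - 15198 = (27148 - 56) - 15198 = 27092 - 15198 = 11894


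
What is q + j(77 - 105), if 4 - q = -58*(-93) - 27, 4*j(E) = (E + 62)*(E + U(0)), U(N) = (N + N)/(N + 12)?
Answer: -5601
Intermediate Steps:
U(N) = 2*N/(12 + N) (U(N) = (2*N)/(12 + N) = 2*N/(12 + N))
j(E) = E*(62 + E)/4 (j(E) = ((E + 62)*(E + 2*0/(12 + 0)))/4 = ((62 + E)*(E + 2*0/12))/4 = ((62 + E)*(E + 2*0*(1/12)))/4 = ((62 + E)*(E + 0))/4 = ((62 + E)*E)/4 = (E*(62 + E))/4 = E*(62 + E)/4)
q = -5363 (q = 4 - (-58*(-93) - 27) = 4 - (5394 - 27) = 4 - 1*5367 = 4 - 5367 = -5363)
q + j(77 - 105) = -5363 + (77 - 105)*(62 + (77 - 105))/4 = -5363 + (¼)*(-28)*(62 - 28) = -5363 + (¼)*(-28)*34 = -5363 - 238 = -5601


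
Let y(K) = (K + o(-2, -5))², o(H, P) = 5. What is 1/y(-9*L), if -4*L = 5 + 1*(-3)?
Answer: 4/361 ≈ 0.011080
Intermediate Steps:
L = -½ (L = -(5 + 1*(-3))/4 = -(5 - 3)/4 = -¼*2 = -½ ≈ -0.50000)
y(K) = (5 + K)² (y(K) = (K + 5)² = (5 + K)²)
1/y(-9*L) = 1/((5 - 9*(-½))²) = 1/((5 + 9/2)²) = 1/((19/2)²) = 1/(361/4) = 4/361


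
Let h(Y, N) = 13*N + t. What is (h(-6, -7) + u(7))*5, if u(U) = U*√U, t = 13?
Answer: -390 + 35*√7 ≈ -297.40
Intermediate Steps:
u(U) = U^(3/2)
h(Y, N) = 13 + 13*N (h(Y, N) = 13*N + 13 = 13 + 13*N)
(h(-6, -7) + u(7))*5 = ((13 + 13*(-7)) + 7^(3/2))*5 = ((13 - 91) + 7*√7)*5 = (-78 + 7*√7)*5 = -390 + 35*√7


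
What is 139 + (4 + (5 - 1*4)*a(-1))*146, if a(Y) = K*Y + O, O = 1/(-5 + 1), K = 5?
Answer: -87/2 ≈ -43.500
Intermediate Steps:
O = -1/4 (O = 1/(-4) = -1/4 ≈ -0.25000)
a(Y) = -1/4 + 5*Y (a(Y) = 5*Y - 1/4 = -1/4 + 5*Y)
139 + (4 + (5 - 1*4)*a(-1))*146 = 139 + (4 + (5 - 1*4)*(-1/4 + 5*(-1)))*146 = 139 + (4 + (5 - 4)*(-1/4 - 5))*146 = 139 + (4 + 1*(-21/4))*146 = 139 + (4 - 21/4)*146 = 139 - 5/4*146 = 139 - 365/2 = -87/2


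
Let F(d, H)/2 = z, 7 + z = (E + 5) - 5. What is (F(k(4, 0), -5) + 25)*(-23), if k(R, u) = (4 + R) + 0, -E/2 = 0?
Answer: -253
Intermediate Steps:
E = 0 (E = -2*0 = 0)
k(R, u) = 4 + R
z = -7 (z = -7 + ((0 + 5) - 5) = -7 + (5 - 5) = -7 + 0 = -7)
F(d, H) = -14 (F(d, H) = 2*(-7) = -14)
(F(k(4, 0), -5) + 25)*(-23) = (-14 + 25)*(-23) = 11*(-23) = -253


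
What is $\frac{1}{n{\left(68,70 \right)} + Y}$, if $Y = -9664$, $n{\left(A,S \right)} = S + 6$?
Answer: $- \frac{1}{9588} \approx -0.0001043$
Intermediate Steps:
$n{\left(A,S \right)} = 6 + S$
$\frac{1}{n{\left(68,70 \right)} + Y} = \frac{1}{\left(6 + 70\right) - 9664} = \frac{1}{76 - 9664} = \frac{1}{-9588} = - \frac{1}{9588}$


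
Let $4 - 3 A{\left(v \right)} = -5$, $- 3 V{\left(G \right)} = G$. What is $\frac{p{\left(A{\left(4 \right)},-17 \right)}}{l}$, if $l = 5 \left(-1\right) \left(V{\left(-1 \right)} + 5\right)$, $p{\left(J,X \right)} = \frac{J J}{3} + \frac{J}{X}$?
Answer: $- \frac{9}{85} \approx -0.10588$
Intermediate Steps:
$V{\left(G \right)} = - \frac{G}{3}$
$A{\left(v \right)} = 3$ ($A{\left(v \right)} = \frac{4}{3} - - \frac{5}{3} = \frac{4}{3} + \frac{5}{3} = 3$)
$p{\left(J,X \right)} = \frac{J^{2}}{3} + \frac{J}{X}$ ($p{\left(J,X \right)} = J^{2} \cdot \frac{1}{3} + \frac{J}{X} = \frac{J^{2}}{3} + \frac{J}{X}$)
$l = - \frac{80}{3}$ ($l = 5 \left(-1\right) \left(\left(- \frac{1}{3}\right) \left(-1\right) + 5\right) = - 5 \left(\frac{1}{3} + 5\right) = \left(-5\right) \frac{16}{3} = - \frac{80}{3} \approx -26.667$)
$\frac{p{\left(A{\left(4 \right)},-17 \right)}}{l} = \frac{\frac{3^{2}}{3} + \frac{3}{-17}}{- \frac{80}{3}} = \left(\frac{1}{3} \cdot 9 + 3 \left(- \frac{1}{17}\right)\right) \left(- \frac{3}{80}\right) = \left(3 - \frac{3}{17}\right) \left(- \frac{3}{80}\right) = \frac{48}{17} \left(- \frac{3}{80}\right) = - \frac{9}{85}$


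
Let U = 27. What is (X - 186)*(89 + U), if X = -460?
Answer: -74936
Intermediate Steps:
(X - 186)*(89 + U) = (-460 - 186)*(89 + 27) = -646*116 = -74936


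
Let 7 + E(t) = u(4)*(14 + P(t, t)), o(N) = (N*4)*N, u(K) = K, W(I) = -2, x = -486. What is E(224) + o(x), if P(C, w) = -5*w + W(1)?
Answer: 940345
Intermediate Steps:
P(C, w) = -2 - 5*w (P(C, w) = -5*w - 2 = -2 - 5*w)
o(N) = 4*N**2 (o(N) = (4*N)*N = 4*N**2)
E(t) = 41 - 20*t (E(t) = -7 + 4*(14 + (-2 - 5*t)) = -7 + 4*(12 - 5*t) = -7 + (48 - 20*t) = 41 - 20*t)
E(224) + o(x) = (41 - 20*224) + 4*(-486)**2 = (41 - 4480) + 4*236196 = -4439 + 944784 = 940345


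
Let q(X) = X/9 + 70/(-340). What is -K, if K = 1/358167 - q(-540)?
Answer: -733167883/12177678 ≈ -60.206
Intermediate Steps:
q(X) = -7/34 + X/9 (q(X) = X*(1/9) + 70*(-1/340) = X/9 - 7/34 = -7/34 + X/9)
K = 733167883/12177678 (K = 1/358167 - (-7/34 + (1/9)*(-540)) = 1/358167 - (-7/34 - 60) = 1/358167 - 1*(-2047/34) = 1/358167 + 2047/34 = 733167883/12177678 ≈ 60.206)
-K = -1*733167883/12177678 = -733167883/12177678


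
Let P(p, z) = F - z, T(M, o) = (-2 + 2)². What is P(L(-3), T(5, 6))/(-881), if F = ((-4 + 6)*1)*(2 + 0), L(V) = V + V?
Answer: -4/881 ≈ -0.0045403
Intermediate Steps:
L(V) = 2*V
T(M, o) = 0 (T(M, o) = 0² = 0)
F = 4 (F = (2*1)*2 = 2*2 = 4)
P(p, z) = 4 - z
P(L(-3), T(5, 6))/(-881) = (4 - 1*0)/(-881) = (4 + 0)*(-1/881) = 4*(-1/881) = -4/881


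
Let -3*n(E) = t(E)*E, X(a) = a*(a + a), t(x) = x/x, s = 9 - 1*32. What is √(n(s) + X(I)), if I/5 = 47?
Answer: √994119/3 ≈ 332.35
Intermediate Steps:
s = -23 (s = 9 - 32 = -23)
I = 235 (I = 5*47 = 235)
t(x) = 1
X(a) = 2*a² (X(a) = a*(2*a) = 2*a²)
n(E) = -E/3
√(n(s) + X(I)) = √(-⅓*(-23) + 2*235²) = √(23/3 + 2*55225) = √(23/3 + 110450) = √(331373/3) = √994119/3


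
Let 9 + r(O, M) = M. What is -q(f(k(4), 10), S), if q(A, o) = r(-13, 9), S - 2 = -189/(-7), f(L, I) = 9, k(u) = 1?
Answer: 0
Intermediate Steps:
r(O, M) = -9 + M
S = 29 (S = 2 - 189/(-7) = 2 - 189*(-⅐) = 2 + 27 = 29)
q(A, o) = 0 (q(A, o) = -9 + 9 = 0)
-q(f(k(4), 10), S) = -1*0 = 0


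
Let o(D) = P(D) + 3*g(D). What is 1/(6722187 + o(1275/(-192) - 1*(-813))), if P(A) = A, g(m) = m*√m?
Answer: 1762392371200/11847315212034650113 - 79268352*√51607/11847315212034650113 ≈ 1.4724e-7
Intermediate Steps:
g(m) = m^(3/2)
o(D) = D + 3*D^(3/2)
1/(6722187 + o(1275/(-192) - 1*(-813))) = 1/(6722187 + ((1275/(-192) - 1*(-813)) + 3*(1275/(-192) - 1*(-813))^(3/2))) = 1/(6722187 + ((1275*(-1/192) + 813) + 3*(1275*(-1/192) + 813)^(3/2))) = 1/(6722187 + ((-425/64 + 813) + 3*(-425/64 + 813)^(3/2))) = 1/(6722187 + (51607/64 + 3*(51607/64)^(3/2))) = 1/(6722187 + (51607/64 + 3*(51607*√51607/512))) = 1/(6722187 + (51607/64 + 154821*√51607/512)) = 1/(430271575/64 + 154821*√51607/512)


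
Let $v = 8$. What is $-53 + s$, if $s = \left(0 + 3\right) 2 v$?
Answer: $-5$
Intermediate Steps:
$s = 48$ ($s = \left(0 + 3\right) 2 \cdot 8 = 3 \cdot 2 \cdot 8 = 6 \cdot 8 = 48$)
$-53 + s = -53 + 48 = -5$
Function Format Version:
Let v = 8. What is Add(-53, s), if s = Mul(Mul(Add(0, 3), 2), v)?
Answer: -5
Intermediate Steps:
s = 48 (s = Mul(Mul(Add(0, 3), 2), 8) = Mul(Mul(3, 2), 8) = Mul(6, 8) = 48)
Add(-53, s) = Add(-53, 48) = -5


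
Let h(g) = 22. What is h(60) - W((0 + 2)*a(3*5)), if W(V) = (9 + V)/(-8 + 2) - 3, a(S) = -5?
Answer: 149/6 ≈ 24.833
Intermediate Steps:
W(V) = -9/2 - V/6 (W(V) = (9 + V)/(-6) - 3 = (9 + V)*(-1/6) - 3 = (-3/2 - V/6) - 3 = -9/2 - V/6)
h(60) - W((0 + 2)*a(3*5)) = 22 - (-9/2 - (0 + 2)*(-5)/6) = 22 - (-9/2 - (-5)/3) = 22 - (-9/2 - 1/6*(-10)) = 22 - (-9/2 + 5/3) = 22 - 1*(-17/6) = 22 + 17/6 = 149/6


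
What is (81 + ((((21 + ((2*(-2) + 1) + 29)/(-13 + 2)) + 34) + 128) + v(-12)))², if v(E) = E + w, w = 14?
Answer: 8410000/121 ≈ 69504.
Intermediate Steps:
v(E) = 14 + E (v(E) = E + 14 = 14 + E)
(81 + ((((21 + ((2*(-2) + 1) + 29)/(-13 + 2)) + 34) + 128) + v(-12)))² = (81 + ((((21 + ((2*(-2) + 1) + 29)/(-13 + 2)) + 34) + 128) + (14 - 12)))² = (81 + ((((21 + ((-4 + 1) + 29)/(-11)) + 34) + 128) + 2))² = (81 + ((((21 + (-3 + 29)*(-1/11)) + 34) + 128) + 2))² = (81 + ((((21 + 26*(-1/11)) + 34) + 128) + 2))² = (81 + ((((21 - 26/11) + 34) + 128) + 2))² = (81 + (((205/11 + 34) + 128) + 2))² = (81 + ((579/11 + 128) + 2))² = (81 + (1987/11 + 2))² = (81 + 2009/11)² = (2900/11)² = 8410000/121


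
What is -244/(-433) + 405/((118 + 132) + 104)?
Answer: 87247/51094 ≈ 1.7076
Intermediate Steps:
-244/(-433) + 405/((118 + 132) + 104) = -244*(-1/433) + 405/(250 + 104) = 244/433 + 405/354 = 244/433 + 405*(1/354) = 244/433 + 135/118 = 87247/51094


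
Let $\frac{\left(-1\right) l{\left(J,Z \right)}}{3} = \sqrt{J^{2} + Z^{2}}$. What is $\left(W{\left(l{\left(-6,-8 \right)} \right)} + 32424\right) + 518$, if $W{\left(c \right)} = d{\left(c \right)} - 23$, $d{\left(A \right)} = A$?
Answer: $32889$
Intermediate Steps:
$l{\left(J,Z \right)} = - 3 \sqrt{J^{2} + Z^{2}}$
$W{\left(c \right)} = -23 + c$ ($W{\left(c \right)} = c - 23 = -23 + c$)
$\left(W{\left(l{\left(-6,-8 \right)} \right)} + 32424\right) + 518 = \left(\left(-23 - 3 \sqrt{\left(-6\right)^{2} + \left(-8\right)^{2}}\right) + 32424\right) + 518 = \left(\left(-23 - 3 \sqrt{36 + 64}\right) + 32424\right) + 518 = \left(\left(-23 - 3 \sqrt{100}\right) + 32424\right) + 518 = \left(\left(-23 - 30\right) + 32424\right) + 518 = \left(-53 + 32424\right) + 518 = 32371 + 518 = 32889$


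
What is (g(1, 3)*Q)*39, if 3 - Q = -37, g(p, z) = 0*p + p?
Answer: 1560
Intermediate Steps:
g(p, z) = p (g(p, z) = 0 + p = p)
Q = 40 (Q = 3 - 1*(-37) = 3 + 37 = 40)
(g(1, 3)*Q)*39 = (1*40)*39 = 40*39 = 1560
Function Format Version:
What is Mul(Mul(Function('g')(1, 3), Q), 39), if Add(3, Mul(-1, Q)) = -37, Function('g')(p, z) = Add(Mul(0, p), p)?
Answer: 1560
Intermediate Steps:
Function('g')(p, z) = p (Function('g')(p, z) = Add(0, p) = p)
Q = 40 (Q = Add(3, Mul(-1, -37)) = Add(3, 37) = 40)
Mul(Mul(Function('g')(1, 3), Q), 39) = Mul(Mul(1, 40), 39) = Mul(40, 39) = 1560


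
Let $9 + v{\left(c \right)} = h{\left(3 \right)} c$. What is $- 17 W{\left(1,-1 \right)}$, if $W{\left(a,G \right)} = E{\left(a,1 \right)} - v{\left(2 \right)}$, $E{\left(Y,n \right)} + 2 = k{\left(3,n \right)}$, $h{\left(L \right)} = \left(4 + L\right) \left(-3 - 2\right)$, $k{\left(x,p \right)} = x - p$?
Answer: $-1343$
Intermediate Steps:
$h{\left(L \right)} = -20 - 5 L$ ($h{\left(L \right)} = \left(4 + L\right) \left(-5\right) = -20 - 5 L$)
$E{\left(Y,n \right)} = 1 - n$ ($E{\left(Y,n \right)} = -2 - \left(-3 + n\right) = 1 - n$)
$v{\left(c \right)} = -9 - 35 c$ ($v{\left(c \right)} = -9 + \left(-20 - 15\right) c = -9 - 35 c$)
$W{\left(a,G \right)} = 79$ ($W{\left(a,G \right)} = \left(1 - 1\right) - \left(-9 - 70\right) = 0 - -79 = 0 + 79 = 79$)
$- 17 W{\left(1,-1 \right)} = \left(-17\right) 79 = -1343$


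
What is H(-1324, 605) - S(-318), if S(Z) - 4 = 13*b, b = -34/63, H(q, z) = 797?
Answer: 50401/63 ≈ 800.02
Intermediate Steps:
b = -34/63 (b = -34*1/63 = -34/63 ≈ -0.53968)
S(Z) = -190/63 (S(Z) = 4 + 13*(-34/63) = 4 - 442/63 = -190/63)
H(-1324, 605) - S(-318) = 797 - 1*(-190/63) = 797 + 190/63 = 50401/63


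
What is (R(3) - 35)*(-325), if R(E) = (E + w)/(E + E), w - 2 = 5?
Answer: 32500/3 ≈ 10833.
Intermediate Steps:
w = 7 (w = 2 + 5 = 7)
R(E) = (7 + E)/(2*E) (R(E) = (E + 7)/(E + E) = (7 + E)/((2*E)) = (7 + E)*(1/(2*E)) = (7 + E)/(2*E))
(R(3) - 35)*(-325) = ((½)*(7 + 3)/3 - 35)*(-325) = ((½)*(⅓)*10 - 35)*(-325) = (5/3 - 35)*(-325) = -100/3*(-325) = 32500/3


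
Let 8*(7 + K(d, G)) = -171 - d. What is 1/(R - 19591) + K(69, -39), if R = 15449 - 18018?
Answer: -819921/22160 ≈ -37.000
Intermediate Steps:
R = -2569
K(d, G) = -227/8 - d/8 (K(d, G) = -7 + (-171 - d)/8 = -7 + (-171/8 - d/8) = -227/8 - d/8)
1/(R - 19591) + K(69, -39) = 1/(-2569 - 19591) + (-227/8 - ⅛*69) = 1/(-22160) + (-227/8 - 69/8) = -1/22160 - 37 = -819921/22160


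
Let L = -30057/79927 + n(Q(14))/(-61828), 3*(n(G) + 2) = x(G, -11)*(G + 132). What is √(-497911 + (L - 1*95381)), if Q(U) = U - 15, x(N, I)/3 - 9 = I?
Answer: I*√905537005965910124954745/1235431639 ≈ 770.25*I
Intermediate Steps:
x(N, I) = 27 + 3*I
Q(U) = -15 + U
n(G) = -266 - 2*G (n(G) = -2 + ((27 + 3*(-11))*(G + 132))/3 = -2 + ((27 - 33)*(132 + G))/3 = -2 + (-6*(132 + G))/3 = -2 + (-792 - 6*G)/3 = -2 + (-264 - 2*G) = -266 - 2*G)
L = -459315867/1235431639 (L = -30057/79927 + (-266 - 2*(-15 + 14))/(-61828) = -30057*1/79927 + (-266 - 2*(-1))*(-1/61828) = -30057/79927 + (-266 + 2)*(-1/61828) = -30057/79927 - 264*(-1/61828) = -30057/79927 + 66/15457 = -459315867/1235431639 ≈ -0.37179)
√(-497911 + (L - 1*95381)) = √(-497911 + (-459315867/1235431639 - 1*95381)) = √(-497911 + (-459315867/1235431639 - 95381)) = √(-497911 - 117837164475326/1235431639) = √(-732972167281455/1235431639) = I*√905537005965910124954745/1235431639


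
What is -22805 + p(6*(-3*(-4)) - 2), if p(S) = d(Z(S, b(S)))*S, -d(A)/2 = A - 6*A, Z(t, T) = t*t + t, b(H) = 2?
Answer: 3456195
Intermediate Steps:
Z(t, T) = t + t² (Z(t, T) = t² + t = t + t²)
d(A) = 10*A (d(A) = -2*(A - 6*A) = -(-10)*A = 10*A)
p(S) = 10*S²*(1 + S) (p(S) = (10*(S*(1 + S)))*S = (10*S*(1 + S))*S = 10*S²*(1 + S))
-22805 + p(6*(-3*(-4)) - 2) = -22805 + 10*(6*(-3*(-4)) - 2)²*(1 + (6*(-3*(-4)) - 2)) = -22805 + 10*(6*12 - 2)²*(1 + (6*12 - 2)) = -22805 + 10*(72 - 2)²*(1 + (72 - 2)) = -22805 + 10*70²*(1 + 70) = -22805 + 10*4900*71 = -22805 + 3479000 = 3456195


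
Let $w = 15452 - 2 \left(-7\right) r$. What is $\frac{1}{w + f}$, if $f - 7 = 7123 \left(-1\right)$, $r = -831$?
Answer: $- \frac{1}{3298} \approx -0.00030321$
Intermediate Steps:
$f = -7116$ ($f = 7 + 7123 \left(-1\right) = 7 - 7123 = -7116$)
$w = 3818$ ($w = 15452 - 2 \left(-7\right) \left(-831\right) = 15452 - \left(-14\right) \left(-831\right) = 15452 - 11634 = 3818$)
$\frac{1}{w + f} = \frac{1}{3818 - 7116} = \frac{1}{-3298} = - \frac{1}{3298}$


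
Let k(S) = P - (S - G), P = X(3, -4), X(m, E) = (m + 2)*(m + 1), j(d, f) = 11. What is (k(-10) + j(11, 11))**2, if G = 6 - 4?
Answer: 1849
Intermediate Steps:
G = 2
X(m, E) = (1 + m)*(2 + m) (X(m, E) = (2 + m)*(1 + m) = (1 + m)*(2 + m))
P = 20 (P = 2 + 3**2 + 3*3 = 2 + 9 + 9 = 20)
k(S) = 22 - S (k(S) = 20 - (S - 1*2) = 20 - (S - 2) = 20 - (-2 + S) = 20 + (2 - S) = 22 - S)
(k(-10) + j(11, 11))**2 = ((22 - 1*(-10)) + 11)**2 = ((22 + 10) + 11)**2 = (32 + 11)**2 = 43**2 = 1849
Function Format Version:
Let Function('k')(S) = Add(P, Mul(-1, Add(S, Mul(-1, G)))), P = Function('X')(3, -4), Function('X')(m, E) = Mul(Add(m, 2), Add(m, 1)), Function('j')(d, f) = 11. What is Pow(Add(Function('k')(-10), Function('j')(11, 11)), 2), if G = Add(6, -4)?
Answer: 1849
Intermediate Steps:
G = 2
Function('X')(m, E) = Mul(Add(1, m), Add(2, m)) (Function('X')(m, E) = Mul(Add(2, m), Add(1, m)) = Mul(Add(1, m), Add(2, m)))
P = 20 (P = Add(2, Pow(3, 2), Mul(3, 3)) = Add(2, 9, 9) = 20)
Function('k')(S) = Add(22, Mul(-1, S)) (Function('k')(S) = Add(20, Mul(-1, Add(S, Mul(-1, 2)))) = Add(20, Mul(-1, Add(S, -2))) = Add(20, Mul(-1, Add(-2, S))) = Add(20, Add(2, Mul(-1, S))) = Add(22, Mul(-1, S)))
Pow(Add(Function('k')(-10), Function('j')(11, 11)), 2) = Pow(Add(Add(22, Mul(-1, -10)), 11), 2) = Pow(Add(Add(22, 10), 11), 2) = Pow(Add(32, 11), 2) = Pow(43, 2) = 1849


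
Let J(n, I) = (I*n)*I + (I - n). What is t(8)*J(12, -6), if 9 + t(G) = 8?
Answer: -414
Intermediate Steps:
t(G) = -1 (t(G) = -9 + 8 = -1)
J(n, I) = I - n + n*I² (J(n, I) = n*I² + (I - n) = I - n + n*I²)
t(8)*J(12, -6) = -(-6 - 1*12 + 12*(-6)²) = -(-6 - 12 + 12*36) = -(-6 - 12 + 432) = -1*414 = -414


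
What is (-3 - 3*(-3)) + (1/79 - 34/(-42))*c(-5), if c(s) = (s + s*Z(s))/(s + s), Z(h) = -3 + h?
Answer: 740/237 ≈ 3.1224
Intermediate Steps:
c(s) = (s + s*(-3 + s))/(2*s) (c(s) = (s + s*(-3 + s))/(s + s) = (s + s*(-3 + s))/((2*s)) = (s + s*(-3 + s))*(1/(2*s)) = (s + s*(-3 + s))/(2*s))
(-3 - 3*(-3)) + (1/79 - 34/(-42))*c(-5) = (-3 - 3*(-3)) + (1/79 - 34/(-42))*(-1 + (½)*(-5)) = (-3 + 9) + (1*(1/79) - 34*(-1/42))*(-1 - 5/2) = 6 + (1/79 + 17/21)*(-7/2) = 6 + (1364/1659)*(-7/2) = 6 - 682/237 = 740/237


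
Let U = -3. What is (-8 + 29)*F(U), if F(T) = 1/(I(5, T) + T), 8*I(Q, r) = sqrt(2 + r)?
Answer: -4032/577 - 168*I/577 ≈ -6.9879 - 0.29116*I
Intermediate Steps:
I(Q, r) = sqrt(2 + r)/8
F(T) = 1/(T + sqrt(2 + T)/8) (F(T) = 1/(sqrt(2 + T)/8 + T) = 1/(T + sqrt(2 + T)/8))
(-8 + 29)*F(U) = (-8 + 29)*(8/(sqrt(2 - 3) + 8*(-3))) = 21*(8/(sqrt(-1) - 24)) = 21*(8/(I - 24)) = 21*(8/(-24 + I)) = 21*(8*((-24 - I)/577)) = 21*(8*(-24 - I)/577) = 168*(-24 - I)/577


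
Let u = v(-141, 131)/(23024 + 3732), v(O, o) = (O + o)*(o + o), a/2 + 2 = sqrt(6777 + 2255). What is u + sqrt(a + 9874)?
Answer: -655/6689 + sqrt(9870 + 4*sqrt(2258)) ≈ 100.20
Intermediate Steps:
a = -4 + 4*sqrt(2258) (a = -4 + 2*sqrt(6777 + 2255) = -4 + 2*sqrt(9032) = -4 + 2*(2*sqrt(2258)) = -4 + 4*sqrt(2258) ≈ 186.07)
v(O, o) = 2*o*(O + o) (v(O, o) = (O + o)*(2*o) = 2*o*(O + o))
u = -655/6689 (u = (2*131*(-141 + 131))/(23024 + 3732) = (2*131*(-10))/26756 = -2620*1/26756 = -655/6689 ≈ -0.097922)
u + sqrt(a + 9874) = -655/6689 + sqrt((-4 + 4*sqrt(2258)) + 9874) = -655/6689 + sqrt(9870 + 4*sqrt(2258))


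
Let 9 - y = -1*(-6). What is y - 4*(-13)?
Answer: 55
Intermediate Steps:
y = 3 (y = 9 - (-1)*(-6) = 9 - 1*6 = 9 - 6 = 3)
y - 4*(-13) = 3 - 4*(-13) = 3 + 52 = 55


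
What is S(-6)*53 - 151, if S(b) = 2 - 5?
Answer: -310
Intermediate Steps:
S(b) = -3
S(-6)*53 - 151 = -3*53 - 151 = -159 - 151 = -310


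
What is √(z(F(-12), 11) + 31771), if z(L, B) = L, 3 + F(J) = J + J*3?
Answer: 2*√7930 ≈ 178.10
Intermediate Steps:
F(J) = -3 + 4*J (F(J) = -3 + (J + J*3) = -3 + (J + 3*J) = -3 + 4*J)
√(z(F(-12), 11) + 31771) = √((-3 + 4*(-12)) + 31771) = √((-3 - 48) + 31771) = √(-51 + 31771) = √31720 = 2*√7930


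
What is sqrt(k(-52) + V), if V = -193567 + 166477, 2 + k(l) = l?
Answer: 6*I*sqrt(754) ≈ 164.75*I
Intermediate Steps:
k(l) = -2 + l
V = -27090
sqrt(k(-52) + V) = sqrt((-2 - 52) - 27090) = sqrt(-54 - 27090) = sqrt(-27144) = 6*I*sqrt(754)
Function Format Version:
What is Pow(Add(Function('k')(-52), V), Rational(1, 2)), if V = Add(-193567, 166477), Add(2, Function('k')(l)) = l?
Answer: Mul(6, I, Pow(754, Rational(1, 2))) ≈ Mul(164.75, I)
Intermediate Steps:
Function('k')(l) = Add(-2, l)
V = -27090
Pow(Add(Function('k')(-52), V), Rational(1, 2)) = Pow(Add(Add(-2, -52), -27090), Rational(1, 2)) = Pow(Add(-54, -27090), Rational(1, 2)) = Pow(-27144, Rational(1, 2)) = Mul(6, I, Pow(754, Rational(1, 2)))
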